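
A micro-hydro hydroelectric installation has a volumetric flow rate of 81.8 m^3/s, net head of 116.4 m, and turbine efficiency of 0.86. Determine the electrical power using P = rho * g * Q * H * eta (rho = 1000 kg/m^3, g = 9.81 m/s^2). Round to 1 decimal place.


Apply the hydropower formula P = rho * g * Q * H * eta
rho * g = 1000 * 9.81 = 9810.0
P = 9810.0 * 81.8 * 116.4 * 0.86
P = 80329255.6 W

80329255.6


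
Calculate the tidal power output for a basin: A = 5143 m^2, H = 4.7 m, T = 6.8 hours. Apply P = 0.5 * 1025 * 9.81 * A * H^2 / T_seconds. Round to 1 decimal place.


Convert period to seconds: T = 6.8 * 3600 = 24480.0 s
H^2 = 4.7^2 = 22.09
P = 0.5 * rho * g * A * H^2 / T
P = 0.5 * 1025 * 9.81 * 5143 * 22.09 / 24480.0
P = 23332.6 W

23332.6


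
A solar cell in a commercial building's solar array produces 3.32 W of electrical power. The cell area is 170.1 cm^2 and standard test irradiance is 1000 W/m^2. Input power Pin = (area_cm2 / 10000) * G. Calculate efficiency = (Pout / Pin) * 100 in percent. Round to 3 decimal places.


First compute the input power:
  Pin = area_cm2 / 10000 * G = 170.1 / 10000 * 1000 = 17.01 W
Then compute efficiency:
  Efficiency = (Pout / Pin) * 100 = (3.32 / 17.01) * 100
  Efficiency = 19.518%

19.518


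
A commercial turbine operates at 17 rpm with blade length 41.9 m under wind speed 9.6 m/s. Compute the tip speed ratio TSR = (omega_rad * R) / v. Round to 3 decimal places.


Convert rotational speed to rad/s:
  omega = 17 * 2 * pi / 60 = 1.7802 rad/s
Compute tip speed:
  v_tip = omega * R = 1.7802 * 41.9 = 74.592 m/s
Tip speed ratio:
  TSR = v_tip / v_wind = 74.592 / 9.6 = 7.770

7.770


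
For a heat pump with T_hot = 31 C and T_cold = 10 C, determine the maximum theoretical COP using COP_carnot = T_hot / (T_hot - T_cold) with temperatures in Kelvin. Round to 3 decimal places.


Convert to Kelvin:
  T_hot = 31 + 273.15 = 304.15 K
  T_cold = 10 + 273.15 = 283.15 K
Apply Carnot COP formula:
  COP = T_hot_K / (T_hot_K - T_cold_K) = 304.15 / 21.0
  COP = 14.483

14.483


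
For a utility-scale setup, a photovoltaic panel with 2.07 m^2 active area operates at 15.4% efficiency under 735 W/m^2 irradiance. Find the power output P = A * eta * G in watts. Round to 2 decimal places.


Use the solar power formula P = A * eta * G.
Given: A = 2.07 m^2, eta = 0.154, G = 735 W/m^2
P = 2.07 * 0.154 * 735
P = 234.30 W

234.30


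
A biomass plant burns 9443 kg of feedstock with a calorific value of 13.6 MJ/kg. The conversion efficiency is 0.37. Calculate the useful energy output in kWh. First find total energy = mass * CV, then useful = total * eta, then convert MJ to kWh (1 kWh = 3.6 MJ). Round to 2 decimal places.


Total energy = mass * CV = 9443 * 13.6 = 128424.8 MJ
Useful energy = total * eta = 128424.8 * 0.37 = 47517.18 MJ
Convert to kWh: 47517.18 / 3.6
Useful energy = 13199.22 kWh

13199.22


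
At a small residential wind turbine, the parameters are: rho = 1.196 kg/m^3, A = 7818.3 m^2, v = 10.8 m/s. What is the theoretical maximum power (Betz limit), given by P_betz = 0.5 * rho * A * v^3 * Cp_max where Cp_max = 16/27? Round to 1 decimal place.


The Betz coefficient Cp_max = 16/27 = 0.5926
v^3 = 10.8^3 = 1259.712
P_betz = 0.5 * rho * A * v^3 * Cp_max
P_betz = 0.5 * 1.196 * 7818.3 * 1259.712 * 0.5926
P_betz = 3490125.1 W

3490125.1


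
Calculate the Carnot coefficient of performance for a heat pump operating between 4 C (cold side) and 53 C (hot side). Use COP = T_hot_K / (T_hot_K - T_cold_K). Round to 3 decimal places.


Convert to Kelvin:
  T_hot = 53 + 273.15 = 326.15 K
  T_cold = 4 + 273.15 = 277.15 K
Apply Carnot COP formula:
  COP = T_hot_K / (T_hot_K - T_cold_K) = 326.15 / 49.0
  COP = 6.656

6.656


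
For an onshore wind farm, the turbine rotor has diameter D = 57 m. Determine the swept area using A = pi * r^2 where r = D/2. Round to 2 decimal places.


Compute the rotor radius:
  r = D / 2 = 57 / 2 = 28.5 m
Calculate swept area:
  A = pi * r^2 = pi * 28.5^2
  A = 2551.76 m^2

2551.76


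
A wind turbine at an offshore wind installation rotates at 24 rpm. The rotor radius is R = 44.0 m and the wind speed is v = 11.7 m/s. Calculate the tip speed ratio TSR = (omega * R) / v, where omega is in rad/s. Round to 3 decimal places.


Convert rotational speed to rad/s:
  omega = 24 * 2 * pi / 60 = 2.5133 rad/s
Compute tip speed:
  v_tip = omega * R = 2.5133 * 44.0 = 110.584 m/s
Tip speed ratio:
  TSR = v_tip / v_wind = 110.584 / 11.7 = 9.452

9.452


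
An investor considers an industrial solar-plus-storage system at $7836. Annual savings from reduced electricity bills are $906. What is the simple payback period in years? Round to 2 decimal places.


Simple payback period = initial cost / annual savings
Payback = 7836 / 906
Payback = 8.65 years

8.65


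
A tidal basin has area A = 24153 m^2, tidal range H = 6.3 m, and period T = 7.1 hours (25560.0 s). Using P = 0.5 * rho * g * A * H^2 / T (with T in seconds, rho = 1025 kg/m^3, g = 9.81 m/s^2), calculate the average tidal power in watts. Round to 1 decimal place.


Convert period to seconds: T = 7.1 * 3600 = 25560.0 s
H^2 = 6.3^2 = 39.69
P = 0.5 * rho * g * A * H^2 / T
P = 0.5 * 1025 * 9.81 * 24153 * 39.69 / 25560.0
P = 188562.0 W

188562.0


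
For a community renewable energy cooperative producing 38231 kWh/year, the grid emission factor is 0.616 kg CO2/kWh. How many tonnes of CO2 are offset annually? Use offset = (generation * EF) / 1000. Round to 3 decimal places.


CO2 offset in kg = generation * emission_factor
CO2 offset = 38231 * 0.616 = 23550.3 kg
Convert to tonnes:
  CO2 offset = 23550.3 / 1000 = 23.550 tonnes

23.550


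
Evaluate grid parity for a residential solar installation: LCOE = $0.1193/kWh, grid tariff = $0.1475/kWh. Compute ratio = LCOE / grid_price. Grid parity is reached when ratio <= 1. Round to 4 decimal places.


Compare LCOE to grid price:
  LCOE = $0.1193/kWh, Grid price = $0.1475/kWh
  Ratio = LCOE / grid_price = 0.1193 / 0.1475 = 0.8088
  Grid parity achieved (ratio <= 1)? yes

0.8088


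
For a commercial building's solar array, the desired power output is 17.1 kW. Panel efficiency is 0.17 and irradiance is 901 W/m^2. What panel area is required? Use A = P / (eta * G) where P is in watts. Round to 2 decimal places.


Convert target power to watts: P = 17.1 * 1000 = 17100.0 W
Compute denominator: eta * G = 0.17 * 901 = 153.17
Required area A = P / (eta * G) = 17100.0 / 153.17
A = 111.64 m^2

111.64


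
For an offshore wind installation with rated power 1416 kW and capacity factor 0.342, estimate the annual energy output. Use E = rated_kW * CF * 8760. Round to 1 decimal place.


Annual energy = rated_kW * capacity_factor * hours_per_year
Given: P_rated = 1416 kW, CF = 0.342, hours = 8760
E = 1416 * 0.342 * 8760
E = 4242222.7 kWh

4242222.7


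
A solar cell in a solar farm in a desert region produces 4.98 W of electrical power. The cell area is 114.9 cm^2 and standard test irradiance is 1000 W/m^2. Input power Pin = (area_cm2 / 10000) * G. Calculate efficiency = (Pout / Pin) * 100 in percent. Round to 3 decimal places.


First compute the input power:
  Pin = area_cm2 / 10000 * G = 114.9 / 10000 * 1000 = 11.49 W
Then compute efficiency:
  Efficiency = (Pout / Pin) * 100 = (4.98 / 11.49) * 100
  Efficiency = 43.342%

43.342


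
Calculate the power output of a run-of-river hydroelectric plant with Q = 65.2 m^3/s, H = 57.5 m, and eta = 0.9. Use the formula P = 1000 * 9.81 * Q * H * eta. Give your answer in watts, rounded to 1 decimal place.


Apply the hydropower formula P = rho * g * Q * H * eta
rho * g = 1000 * 9.81 = 9810.0
P = 9810.0 * 65.2 * 57.5 * 0.9
P = 33099921.0 W

33099921.0


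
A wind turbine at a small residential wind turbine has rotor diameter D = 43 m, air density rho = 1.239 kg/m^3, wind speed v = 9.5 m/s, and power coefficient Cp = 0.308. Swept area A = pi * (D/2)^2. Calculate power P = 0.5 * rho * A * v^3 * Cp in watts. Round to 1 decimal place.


Step 1 -- Compute swept area:
  A = pi * (D/2)^2 = pi * (43/2)^2 = 1452.2 m^2
Step 2 -- Apply wind power equation:
  P = 0.5 * rho * A * v^3 * Cp
  v^3 = 9.5^3 = 857.375
  P = 0.5 * 1.239 * 1452.2 * 857.375 * 0.308
  P = 237568.9 W

237568.9


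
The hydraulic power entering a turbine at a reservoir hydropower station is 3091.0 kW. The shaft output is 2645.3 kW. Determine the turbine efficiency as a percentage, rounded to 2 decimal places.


Turbine efficiency = (output power / input power) * 100
eta = (2645.3 / 3091.0) * 100
eta = 85.58%

85.58


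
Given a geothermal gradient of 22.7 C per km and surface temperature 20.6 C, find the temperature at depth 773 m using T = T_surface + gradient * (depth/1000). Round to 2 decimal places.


Convert depth to km: 773 / 1000 = 0.773 km
Temperature increase = gradient * depth_km = 22.7 * 0.773 = 17.55 C
Temperature at depth = T_surface + delta_T = 20.6 + 17.55
T = 38.15 C

38.15


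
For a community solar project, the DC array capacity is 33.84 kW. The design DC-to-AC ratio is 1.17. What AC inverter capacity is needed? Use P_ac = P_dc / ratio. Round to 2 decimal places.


The inverter AC capacity is determined by the DC/AC ratio.
Given: P_dc = 33.84 kW, DC/AC ratio = 1.17
P_ac = P_dc / ratio = 33.84 / 1.17
P_ac = 28.92 kW

28.92


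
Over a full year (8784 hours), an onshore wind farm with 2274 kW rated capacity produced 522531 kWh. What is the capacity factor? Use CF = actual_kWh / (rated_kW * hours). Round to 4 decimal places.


Capacity factor = actual output / maximum possible output
Maximum possible = rated * hours = 2274 * 8784 = 19974816 kWh
CF = 522531 / 19974816
CF = 0.0262

0.0262


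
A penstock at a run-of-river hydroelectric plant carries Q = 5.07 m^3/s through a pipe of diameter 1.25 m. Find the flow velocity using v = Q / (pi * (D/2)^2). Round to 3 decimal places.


Compute pipe cross-sectional area:
  A = pi * (D/2)^2 = pi * (1.25/2)^2 = 1.2272 m^2
Calculate velocity:
  v = Q / A = 5.07 / 1.2272
  v = 4.131 m/s

4.131


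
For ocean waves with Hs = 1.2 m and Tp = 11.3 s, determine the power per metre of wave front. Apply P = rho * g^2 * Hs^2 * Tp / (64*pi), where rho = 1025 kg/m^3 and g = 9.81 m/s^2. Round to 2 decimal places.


Apply wave power formula:
  g^2 = 9.81^2 = 96.2361
  Hs^2 = 1.2^2 = 1.44
  Numerator = rho * g^2 * Hs^2 * Tp = 1025 * 96.2361 * 1.44 * 11.3 = 1605102.66
  Denominator = 64 * pi = 201.0619
  P = 1605102.66 / 201.0619 = 7983.13 W/m

7983.13


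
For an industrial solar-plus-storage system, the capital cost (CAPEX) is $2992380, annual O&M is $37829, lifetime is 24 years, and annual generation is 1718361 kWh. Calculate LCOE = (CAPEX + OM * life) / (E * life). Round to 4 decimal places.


Total cost = CAPEX + OM * lifetime = 2992380 + 37829 * 24 = 2992380 + 907896 = 3900276
Total generation = annual * lifetime = 1718361 * 24 = 41240664 kWh
LCOE = 3900276 / 41240664
LCOE = 0.0946 $/kWh

0.0946


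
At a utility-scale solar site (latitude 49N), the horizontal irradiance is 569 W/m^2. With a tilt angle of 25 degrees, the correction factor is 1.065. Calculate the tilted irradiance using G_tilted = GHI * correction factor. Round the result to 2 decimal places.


Identify the given values:
  GHI = 569 W/m^2, tilt correction factor = 1.065
Apply the formula G_tilted = GHI * factor:
  G_tilted = 569 * 1.065
  G_tilted = 605.99 W/m^2

605.99


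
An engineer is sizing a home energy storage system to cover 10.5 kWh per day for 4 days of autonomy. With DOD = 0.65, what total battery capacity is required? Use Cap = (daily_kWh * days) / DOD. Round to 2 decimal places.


Total energy needed = daily * days = 10.5 * 4 = 42.0 kWh
Account for depth of discharge:
  Cap = total_energy / DOD = 42.0 / 0.65
  Cap = 64.62 kWh

64.62


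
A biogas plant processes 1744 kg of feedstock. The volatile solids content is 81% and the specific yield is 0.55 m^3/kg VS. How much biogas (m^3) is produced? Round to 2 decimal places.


Compute volatile solids:
  VS = mass * VS_fraction = 1744 * 0.81 = 1412.64 kg
Calculate biogas volume:
  Biogas = VS * specific_yield = 1412.64 * 0.55
  Biogas = 776.95 m^3

776.95


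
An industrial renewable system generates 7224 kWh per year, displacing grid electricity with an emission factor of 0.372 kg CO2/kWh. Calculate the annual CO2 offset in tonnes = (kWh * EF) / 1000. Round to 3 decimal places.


CO2 offset in kg = generation * emission_factor
CO2 offset = 7224 * 0.372 = 2687.33 kg
Convert to tonnes:
  CO2 offset = 2687.33 / 1000 = 2.687 tonnes

2.687


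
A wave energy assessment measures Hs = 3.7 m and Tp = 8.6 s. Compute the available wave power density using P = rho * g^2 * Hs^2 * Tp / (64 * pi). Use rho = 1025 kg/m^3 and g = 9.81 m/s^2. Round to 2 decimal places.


Apply wave power formula:
  g^2 = 9.81^2 = 96.2361
  Hs^2 = 3.7^2 = 13.69
  Numerator = rho * g^2 * Hs^2 * Tp = 1025 * 96.2361 * 13.69 * 8.6 = 11613517.52
  Denominator = 64 * pi = 201.0619
  P = 11613517.52 / 201.0619 = 57760.90 W/m

57760.90


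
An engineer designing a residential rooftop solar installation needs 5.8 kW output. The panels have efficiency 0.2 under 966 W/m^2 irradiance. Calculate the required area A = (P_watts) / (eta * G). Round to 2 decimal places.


Convert target power to watts: P = 5.8 * 1000 = 5800.0 W
Compute denominator: eta * G = 0.2 * 966 = 193.2
Required area A = P / (eta * G) = 5800.0 / 193.2
A = 30.02 m^2

30.02


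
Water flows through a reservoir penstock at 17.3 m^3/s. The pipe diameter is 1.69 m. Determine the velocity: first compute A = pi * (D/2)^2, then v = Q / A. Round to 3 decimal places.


Compute pipe cross-sectional area:
  A = pi * (D/2)^2 = pi * (1.69/2)^2 = 2.2432 m^2
Calculate velocity:
  v = Q / A = 17.3 / 2.2432
  v = 7.712 m/s

7.712


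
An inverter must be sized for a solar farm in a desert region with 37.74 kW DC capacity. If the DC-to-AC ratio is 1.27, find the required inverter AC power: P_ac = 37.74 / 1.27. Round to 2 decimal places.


The inverter AC capacity is determined by the DC/AC ratio.
Given: P_dc = 37.74 kW, DC/AC ratio = 1.27
P_ac = P_dc / ratio = 37.74 / 1.27
P_ac = 29.72 kW

29.72


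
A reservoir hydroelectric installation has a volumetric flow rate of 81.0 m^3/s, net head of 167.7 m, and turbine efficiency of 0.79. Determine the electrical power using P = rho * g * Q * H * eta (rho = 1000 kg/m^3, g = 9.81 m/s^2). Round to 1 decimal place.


Apply the hydropower formula P = rho * g * Q * H * eta
rho * g = 1000 * 9.81 = 9810.0
P = 9810.0 * 81.0 * 167.7 * 0.79
P = 105272316.6 W

105272316.6


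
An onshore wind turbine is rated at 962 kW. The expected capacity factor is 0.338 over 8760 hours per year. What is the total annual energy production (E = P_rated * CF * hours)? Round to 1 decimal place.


Annual energy = rated_kW * capacity_factor * hours_per_year
Given: P_rated = 962 kW, CF = 0.338, hours = 8760
E = 962 * 0.338 * 8760
E = 2848366.6 kWh

2848366.6


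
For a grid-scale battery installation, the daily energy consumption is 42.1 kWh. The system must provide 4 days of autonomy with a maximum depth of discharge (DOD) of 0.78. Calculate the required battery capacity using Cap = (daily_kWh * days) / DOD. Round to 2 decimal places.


Total energy needed = daily * days = 42.1 * 4 = 168.4 kWh
Account for depth of discharge:
  Cap = total_energy / DOD = 168.4 / 0.78
  Cap = 215.90 kWh

215.90


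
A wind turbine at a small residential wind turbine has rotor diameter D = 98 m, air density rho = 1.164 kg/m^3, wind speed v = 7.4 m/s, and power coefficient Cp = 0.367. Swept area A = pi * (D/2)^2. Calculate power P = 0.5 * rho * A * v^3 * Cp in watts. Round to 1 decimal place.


Step 1 -- Compute swept area:
  A = pi * (D/2)^2 = pi * (98/2)^2 = 7542.96 m^2
Step 2 -- Apply wind power equation:
  P = 0.5 * rho * A * v^3 * Cp
  v^3 = 7.4^3 = 405.224
  P = 0.5 * 1.164 * 7542.96 * 405.224 * 0.367
  P = 652869.3 W

652869.3


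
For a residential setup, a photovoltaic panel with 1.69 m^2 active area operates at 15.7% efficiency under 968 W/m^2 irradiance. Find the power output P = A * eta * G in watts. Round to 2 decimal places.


Use the solar power formula P = A * eta * G.
Given: A = 1.69 m^2, eta = 0.157, G = 968 W/m^2
P = 1.69 * 0.157 * 968
P = 256.84 W

256.84


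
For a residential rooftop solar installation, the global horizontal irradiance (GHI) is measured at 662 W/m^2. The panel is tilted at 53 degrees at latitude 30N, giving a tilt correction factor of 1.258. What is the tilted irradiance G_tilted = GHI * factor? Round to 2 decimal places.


Identify the given values:
  GHI = 662 W/m^2, tilt correction factor = 1.258
Apply the formula G_tilted = GHI * factor:
  G_tilted = 662 * 1.258
  G_tilted = 832.80 W/m^2

832.80


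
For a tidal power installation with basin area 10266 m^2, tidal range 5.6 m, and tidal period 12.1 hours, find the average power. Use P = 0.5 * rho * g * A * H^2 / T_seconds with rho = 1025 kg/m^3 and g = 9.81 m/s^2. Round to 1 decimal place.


Convert period to seconds: T = 12.1 * 3600 = 43560.0 s
H^2 = 5.6^2 = 31.36
P = 0.5 * rho * g * A * H^2 / T
P = 0.5 * 1025 * 9.81 * 10266 * 31.36 / 43560.0
P = 37158.0 W

37158.0


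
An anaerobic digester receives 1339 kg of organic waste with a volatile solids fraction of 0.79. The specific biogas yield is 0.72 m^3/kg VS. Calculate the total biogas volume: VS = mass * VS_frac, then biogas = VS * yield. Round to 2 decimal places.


Compute volatile solids:
  VS = mass * VS_fraction = 1339 * 0.79 = 1057.81 kg
Calculate biogas volume:
  Biogas = VS * specific_yield = 1057.81 * 0.72
  Biogas = 761.62 m^3

761.62


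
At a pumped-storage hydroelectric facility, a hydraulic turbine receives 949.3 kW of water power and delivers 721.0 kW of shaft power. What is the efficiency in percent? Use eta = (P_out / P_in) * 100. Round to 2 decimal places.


Turbine efficiency = (output power / input power) * 100
eta = (721.0 / 949.3) * 100
eta = 75.95%

75.95


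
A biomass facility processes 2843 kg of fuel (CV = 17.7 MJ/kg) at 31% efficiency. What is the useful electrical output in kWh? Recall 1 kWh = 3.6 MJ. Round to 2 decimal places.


Total energy = mass * CV = 2843 * 17.7 = 50321.1 MJ
Useful energy = total * eta = 50321.1 * 0.31 = 15599.54 MJ
Convert to kWh: 15599.54 / 3.6
Useful energy = 4333.21 kWh

4333.21


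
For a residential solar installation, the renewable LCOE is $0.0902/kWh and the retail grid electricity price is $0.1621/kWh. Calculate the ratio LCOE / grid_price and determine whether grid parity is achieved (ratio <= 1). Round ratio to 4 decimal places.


Compare LCOE to grid price:
  LCOE = $0.0902/kWh, Grid price = $0.1621/kWh
  Ratio = LCOE / grid_price = 0.0902 / 0.1621 = 0.5564
  Grid parity achieved (ratio <= 1)? yes

0.5564


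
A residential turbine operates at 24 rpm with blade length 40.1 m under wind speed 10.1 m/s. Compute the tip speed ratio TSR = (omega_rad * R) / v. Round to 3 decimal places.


Convert rotational speed to rad/s:
  omega = 24 * 2 * pi / 60 = 2.5133 rad/s
Compute tip speed:
  v_tip = omega * R = 2.5133 * 40.1 = 100.782 m/s
Tip speed ratio:
  TSR = v_tip / v_wind = 100.782 / 10.1 = 9.978

9.978


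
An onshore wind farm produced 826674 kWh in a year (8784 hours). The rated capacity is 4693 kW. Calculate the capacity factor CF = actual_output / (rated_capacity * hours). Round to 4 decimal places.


Capacity factor = actual output / maximum possible output
Maximum possible = rated * hours = 4693 * 8784 = 41223312 kWh
CF = 826674 / 41223312
CF = 0.0201

0.0201


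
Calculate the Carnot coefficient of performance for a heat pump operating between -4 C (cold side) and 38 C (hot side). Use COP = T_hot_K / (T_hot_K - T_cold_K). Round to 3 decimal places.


Convert to Kelvin:
  T_hot = 38 + 273.15 = 311.15 K
  T_cold = -4 + 273.15 = 269.15 K
Apply Carnot COP formula:
  COP = T_hot_K / (T_hot_K - T_cold_K) = 311.15 / 42.0
  COP = 7.408

7.408


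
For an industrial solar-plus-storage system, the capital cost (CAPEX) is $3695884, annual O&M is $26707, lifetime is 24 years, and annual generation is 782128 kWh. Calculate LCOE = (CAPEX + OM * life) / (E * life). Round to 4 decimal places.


Total cost = CAPEX + OM * lifetime = 3695884 + 26707 * 24 = 3695884 + 640968 = 4336852
Total generation = annual * lifetime = 782128 * 24 = 18771072 kWh
LCOE = 4336852 / 18771072
LCOE = 0.2310 $/kWh

0.2310


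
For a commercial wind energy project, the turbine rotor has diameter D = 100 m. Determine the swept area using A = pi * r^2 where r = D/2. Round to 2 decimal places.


Compute the rotor radius:
  r = D / 2 = 100 / 2 = 50.0 m
Calculate swept area:
  A = pi * r^2 = pi * 50.0^2
  A = 7853.98 m^2

7853.98


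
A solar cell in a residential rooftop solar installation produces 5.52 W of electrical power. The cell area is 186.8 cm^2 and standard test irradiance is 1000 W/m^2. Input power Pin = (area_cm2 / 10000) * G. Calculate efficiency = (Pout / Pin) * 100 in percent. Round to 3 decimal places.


First compute the input power:
  Pin = area_cm2 / 10000 * G = 186.8 / 10000 * 1000 = 18.68 W
Then compute efficiency:
  Efficiency = (Pout / Pin) * 100 = (5.52 / 18.68) * 100
  Efficiency = 29.550%

29.550


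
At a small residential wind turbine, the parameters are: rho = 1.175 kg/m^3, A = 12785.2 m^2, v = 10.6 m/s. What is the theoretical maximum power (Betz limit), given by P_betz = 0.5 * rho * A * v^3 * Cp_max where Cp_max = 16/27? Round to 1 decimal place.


The Betz coefficient Cp_max = 16/27 = 0.5926
v^3 = 10.6^3 = 1191.016
P_betz = 0.5 * rho * A * v^3 * Cp_max
P_betz = 0.5 * 1.175 * 12785.2 * 1191.016 * 0.5926
P_betz = 5301383.4 W

5301383.4


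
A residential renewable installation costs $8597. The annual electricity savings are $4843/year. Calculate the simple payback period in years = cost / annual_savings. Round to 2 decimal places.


Simple payback period = initial cost / annual savings
Payback = 8597 / 4843
Payback = 1.78 years

1.78


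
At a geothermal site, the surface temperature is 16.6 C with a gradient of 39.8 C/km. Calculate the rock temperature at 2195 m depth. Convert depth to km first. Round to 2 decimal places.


Convert depth to km: 2195 / 1000 = 2.195 km
Temperature increase = gradient * depth_km = 39.8 * 2.195 = 87.36 C
Temperature at depth = T_surface + delta_T = 16.6 + 87.36
T = 103.96 C

103.96


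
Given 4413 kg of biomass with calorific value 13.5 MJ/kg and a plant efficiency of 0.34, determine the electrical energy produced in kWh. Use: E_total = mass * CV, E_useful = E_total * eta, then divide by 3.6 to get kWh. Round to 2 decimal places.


Total energy = mass * CV = 4413 * 13.5 = 59575.5 MJ
Useful energy = total * eta = 59575.5 * 0.34 = 20255.67 MJ
Convert to kWh: 20255.67 / 3.6
Useful energy = 5626.58 kWh

5626.58


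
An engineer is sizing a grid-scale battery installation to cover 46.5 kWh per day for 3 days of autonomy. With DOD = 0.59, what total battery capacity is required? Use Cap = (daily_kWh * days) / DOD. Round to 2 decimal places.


Total energy needed = daily * days = 46.5 * 3 = 139.5 kWh
Account for depth of discharge:
  Cap = total_energy / DOD = 139.5 / 0.59
  Cap = 236.44 kWh

236.44


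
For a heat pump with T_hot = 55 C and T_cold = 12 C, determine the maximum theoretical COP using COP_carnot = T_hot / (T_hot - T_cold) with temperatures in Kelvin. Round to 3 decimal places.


Convert to Kelvin:
  T_hot = 55 + 273.15 = 328.15 K
  T_cold = 12 + 273.15 = 285.15 K
Apply Carnot COP formula:
  COP = T_hot_K / (T_hot_K - T_cold_K) = 328.15 / 43.0
  COP = 7.631

7.631


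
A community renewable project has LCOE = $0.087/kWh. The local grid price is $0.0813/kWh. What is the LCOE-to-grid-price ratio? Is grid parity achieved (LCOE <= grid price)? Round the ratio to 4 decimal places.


Compare LCOE to grid price:
  LCOE = $0.087/kWh, Grid price = $0.0813/kWh
  Ratio = LCOE / grid_price = 0.087 / 0.0813 = 1.0701
  Grid parity achieved (ratio <= 1)? no

1.0701


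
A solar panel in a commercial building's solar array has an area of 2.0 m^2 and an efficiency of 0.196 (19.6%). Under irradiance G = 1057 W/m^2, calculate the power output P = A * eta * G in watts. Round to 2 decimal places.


Use the solar power formula P = A * eta * G.
Given: A = 2.0 m^2, eta = 0.196, G = 1057 W/m^2
P = 2.0 * 0.196 * 1057
P = 414.34 W

414.34


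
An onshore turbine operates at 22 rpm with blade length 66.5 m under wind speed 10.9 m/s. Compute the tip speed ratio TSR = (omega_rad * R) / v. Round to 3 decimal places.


Convert rotational speed to rad/s:
  omega = 22 * 2 * pi / 60 = 2.3038 rad/s
Compute tip speed:
  v_tip = omega * R = 2.3038 * 66.5 = 153.205 m/s
Tip speed ratio:
  TSR = v_tip / v_wind = 153.205 / 10.9 = 14.056

14.056


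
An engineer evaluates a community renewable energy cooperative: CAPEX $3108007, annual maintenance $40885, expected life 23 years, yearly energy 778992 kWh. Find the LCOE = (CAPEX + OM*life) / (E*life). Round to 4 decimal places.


Total cost = CAPEX + OM * lifetime = 3108007 + 40885 * 23 = 3108007 + 940355 = 4048362
Total generation = annual * lifetime = 778992 * 23 = 17916816 kWh
LCOE = 4048362 / 17916816
LCOE = 0.2260 $/kWh

0.2260


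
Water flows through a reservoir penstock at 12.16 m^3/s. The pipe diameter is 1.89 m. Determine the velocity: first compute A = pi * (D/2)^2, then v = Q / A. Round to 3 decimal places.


Compute pipe cross-sectional area:
  A = pi * (D/2)^2 = pi * (1.89/2)^2 = 2.8055 m^2
Calculate velocity:
  v = Q / A = 12.16 / 2.8055
  v = 4.334 m/s

4.334


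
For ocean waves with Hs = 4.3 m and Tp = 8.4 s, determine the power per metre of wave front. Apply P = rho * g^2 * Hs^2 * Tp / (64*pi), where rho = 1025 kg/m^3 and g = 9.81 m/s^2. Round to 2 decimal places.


Apply wave power formula:
  g^2 = 9.81^2 = 96.2361
  Hs^2 = 4.3^2 = 18.49
  Numerator = rho * g^2 * Hs^2 * Tp = 1025 * 96.2361 * 18.49 * 8.4 = 15320681.26
  Denominator = 64 * pi = 201.0619
  P = 15320681.26 / 201.0619 = 76198.82 W/m

76198.82


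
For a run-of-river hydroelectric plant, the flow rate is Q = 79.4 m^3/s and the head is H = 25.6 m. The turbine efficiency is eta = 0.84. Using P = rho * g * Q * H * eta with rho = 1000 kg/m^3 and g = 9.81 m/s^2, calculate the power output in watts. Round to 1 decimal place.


Apply the hydropower formula P = rho * g * Q * H * eta
rho * g = 1000 * 9.81 = 9810.0
P = 9810.0 * 79.4 * 25.6 * 0.84
P = 16749766.7 W

16749766.7


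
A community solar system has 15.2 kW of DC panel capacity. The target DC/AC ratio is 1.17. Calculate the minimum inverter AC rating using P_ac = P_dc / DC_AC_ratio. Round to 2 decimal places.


The inverter AC capacity is determined by the DC/AC ratio.
Given: P_dc = 15.2 kW, DC/AC ratio = 1.17
P_ac = P_dc / ratio = 15.2 / 1.17
P_ac = 12.99 kW

12.99


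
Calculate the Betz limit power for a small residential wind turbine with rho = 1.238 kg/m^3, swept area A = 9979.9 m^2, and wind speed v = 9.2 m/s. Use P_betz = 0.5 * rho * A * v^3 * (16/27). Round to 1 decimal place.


The Betz coefficient Cp_max = 16/27 = 0.5926
v^3 = 9.2^3 = 778.688
P_betz = 0.5 * rho * A * v^3 * Cp_max
P_betz = 0.5 * 1.238 * 9979.9 * 778.688 * 0.5926
P_betz = 2850601.7 W

2850601.7


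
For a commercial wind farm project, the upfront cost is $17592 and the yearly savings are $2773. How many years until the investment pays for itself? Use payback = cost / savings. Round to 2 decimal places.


Simple payback period = initial cost / annual savings
Payback = 17592 / 2773
Payback = 6.34 years

6.34


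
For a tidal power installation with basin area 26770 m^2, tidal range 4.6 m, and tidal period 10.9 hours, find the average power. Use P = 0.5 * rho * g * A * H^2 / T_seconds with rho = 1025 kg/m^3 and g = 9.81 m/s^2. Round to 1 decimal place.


Convert period to seconds: T = 10.9 * 3600 = 39240.0 s
H^2 = 4.6^2 = 21.16
P = 0.5 * rho * g * A * H^2 / T
P = 0.5 * 1025 * 9.81 * 26770 * 21.16 / 39240.0
P = 72576.8 W

72576.8


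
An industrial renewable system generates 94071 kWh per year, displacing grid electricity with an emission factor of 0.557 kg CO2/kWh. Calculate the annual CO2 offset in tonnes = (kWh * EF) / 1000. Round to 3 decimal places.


CO2 offset in kg = generation * emission_factor
CO2 offset = 94071 * 0.557 = 52397.55 kg
Convert to tonnes:
  CO2 offset = 52397.55 / 1000 = 52.398 tonnes

52.398


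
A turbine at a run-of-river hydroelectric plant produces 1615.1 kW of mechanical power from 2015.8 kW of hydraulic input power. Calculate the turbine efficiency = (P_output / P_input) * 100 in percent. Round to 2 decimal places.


Turbine efficiency = (output power / input power) * 100
eta = (1615.1 / 2015.8) * 100
eta = 80.12%

80.12


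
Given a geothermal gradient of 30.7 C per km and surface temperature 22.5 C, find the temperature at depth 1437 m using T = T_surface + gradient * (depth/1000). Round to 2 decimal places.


Convert depth to km: 1437 / 1000 = 1.437 km
Temperature increase = gradient * depth_km = 30.7 * 1.437 = 44.12 C
Temperature at depth = T_surface + delta_T = 22.5 + 44.12
T = 66.62 C

66.62


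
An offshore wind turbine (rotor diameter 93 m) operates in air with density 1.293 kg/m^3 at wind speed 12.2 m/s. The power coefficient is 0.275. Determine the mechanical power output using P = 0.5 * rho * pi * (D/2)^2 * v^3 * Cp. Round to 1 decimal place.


Step 1 -- Compute swept area:
  A = pi * (D/2)^2 = pi * (93/2)^2 = 6792.91 m^2
Step 2 -- Apply wind power equation:
  P = 0.5 * rho * A * v^3 * Cp
  v^3 = 12.2^3 = 1815.848
  P = 0.5 * 1.293 * 6792.91 * 1815.848 * 0.275
  P = 2192989.2 W

2192989.2


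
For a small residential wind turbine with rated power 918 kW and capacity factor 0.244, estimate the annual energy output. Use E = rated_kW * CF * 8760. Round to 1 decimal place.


Annual energy = rated_kW * capacity_factor * hours_per_year
Given: P_rated = 918 kW, CF = 0.244, hours = 8760
E = 918 * 0.244 * 8760
E = 1962169.9 kWh

1962169.9


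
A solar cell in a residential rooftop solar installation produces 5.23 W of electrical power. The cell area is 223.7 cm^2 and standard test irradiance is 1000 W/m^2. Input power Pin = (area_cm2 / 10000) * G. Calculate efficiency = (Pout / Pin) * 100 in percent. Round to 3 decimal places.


First compute the input power:
  Pin = area_cm2 / 10000 * G = 223.7 / 10000 * 1000 = 22.37 W
Then compute efficiency:
  Efficiency = (Pout / Pin) * 100 = (5.23 / 22.37) * 100
  Efficiency = 23.380%

23.380


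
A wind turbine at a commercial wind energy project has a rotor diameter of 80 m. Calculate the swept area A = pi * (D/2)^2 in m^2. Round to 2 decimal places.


Compute the rotor radius:
  r = D / 2 = 80 / 2 = 40.0 m
Calculate swept area:
  A = pi * r^2 = pi * 40.0^2
  A = 5026.55 m^2

5026.55


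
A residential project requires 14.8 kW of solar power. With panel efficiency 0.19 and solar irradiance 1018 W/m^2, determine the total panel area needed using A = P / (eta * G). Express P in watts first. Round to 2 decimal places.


Convert target power to watts: P = 14.8 * 1000 = 14800.0 W
Compute denominator: eta * G = 0.19 * 1018 = 193.42
Required area A = P / (eta * G) = 14800.0 / 193.42
A = 76.52 m^2

76.52


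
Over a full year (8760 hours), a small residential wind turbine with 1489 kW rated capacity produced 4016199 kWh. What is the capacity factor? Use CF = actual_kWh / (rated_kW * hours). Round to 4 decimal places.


Capacity factor = actual output / maximum possible output
Maximum possible = rated * hours = 1489 * 8760 = 13043640 kWh
CF = 4016199 / 13043640
CF = 0.3079

0.3079


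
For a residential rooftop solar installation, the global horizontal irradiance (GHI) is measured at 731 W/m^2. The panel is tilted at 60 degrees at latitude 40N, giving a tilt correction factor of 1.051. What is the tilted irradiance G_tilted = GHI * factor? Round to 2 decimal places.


Identify the given values:
  GHI = 731 W/m^2, tilt correction factor = 1.051
Apply the formula G_tilted = GHI * factor:
  G_tilted = 731 * 1.051
  G_tilted = 768.28 W/m^2

768.28


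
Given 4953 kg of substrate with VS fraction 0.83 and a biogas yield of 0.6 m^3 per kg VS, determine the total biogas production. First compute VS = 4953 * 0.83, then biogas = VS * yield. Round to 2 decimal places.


Compute volatile solids:
  VS = mass * VS_fraction = 4953 * 0.83 = 4110.99 kg
Calculate biogas volume:
  Biogas = VS * specific_yield = 4110.99 * 0.6
  Biogas = 2466.59 m^3

2466.59


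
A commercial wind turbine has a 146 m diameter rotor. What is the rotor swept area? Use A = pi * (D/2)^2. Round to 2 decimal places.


Compute the rotor radius:
  r = D / 2 = 146 / 2 = 73.0 m
Calculate swept area:
  A = pi * r^2 = pi * 73.0^2
  A = 16741.55 m^2

16741.55


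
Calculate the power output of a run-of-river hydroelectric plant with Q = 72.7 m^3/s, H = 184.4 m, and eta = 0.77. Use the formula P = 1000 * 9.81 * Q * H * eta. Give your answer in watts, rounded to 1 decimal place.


Apply the hydropower formula P = rho * g * Q * H * eta
rho * g = 1000 * 9.81 = 9810.0
P = 9810.0 * 72.7 * 184.4 * 0.77
P = 101263995.8 W

101263995.8


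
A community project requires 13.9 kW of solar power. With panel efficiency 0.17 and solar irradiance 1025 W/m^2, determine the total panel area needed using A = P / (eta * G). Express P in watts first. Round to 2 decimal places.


Convert target power to watts: P = 13.9 * 1000 = 13900.0 W
Compute denominator: eta * G = 0.17 * 1025 = 174.25
Required area A = P / (eta * G) = 13900.0 / 174.25
A = 79.77 m^2

79.77


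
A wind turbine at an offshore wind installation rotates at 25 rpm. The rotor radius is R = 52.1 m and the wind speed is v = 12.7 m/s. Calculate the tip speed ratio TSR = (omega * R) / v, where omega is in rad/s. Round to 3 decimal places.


Convert rotational speed to rad/s:
  omega = 25 * 2 * pi / 60 = 2.618 rad/s
Compute tip speed:
  v_tip = omega * R = 2.618 * 52.1 = 136.397 m/s
Tip speed ratio:
  TSR = v_tip / v_wind = 136.397 / 12.7 = 10.740

10.740


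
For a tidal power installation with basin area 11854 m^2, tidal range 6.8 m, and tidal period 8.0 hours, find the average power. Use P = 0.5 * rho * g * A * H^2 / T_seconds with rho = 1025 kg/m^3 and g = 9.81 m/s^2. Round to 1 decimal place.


Convert period to seconds: T = 8.0 * 3600 = 28800.0 s
H^2 = 6.8^2 = 46.24
P = 0.5 * rho * g * A * H^2 / T
P = 0.5 * 1025 * 9.81 * 11854 * 46.24 / 28800.0
P = 95687.0 W

95687.0


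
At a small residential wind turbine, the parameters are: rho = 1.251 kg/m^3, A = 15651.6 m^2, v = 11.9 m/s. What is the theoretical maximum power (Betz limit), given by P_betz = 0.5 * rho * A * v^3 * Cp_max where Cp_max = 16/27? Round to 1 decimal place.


The Betz coefficient Cp_max = 16/27 = 0.5926
v^3 = 11.9^3 = 1685.159
P_betz = 0.5 * rho * A * v^3 * Cp_max
P_betz = 0.5 * 1.251 * 15651.6 * 1685.159 * 0.5926
P_betz = 9776494.4 W

9776494.4


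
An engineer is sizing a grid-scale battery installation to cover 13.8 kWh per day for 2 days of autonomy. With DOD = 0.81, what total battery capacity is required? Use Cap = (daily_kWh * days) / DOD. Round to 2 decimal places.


Total energy needed = daily * days = 13.8 * 2 = 27.6 kWh
Account for depth of discharge:
  Cap = total_energy / DOD = 27.6 / 0.81
  Cap = 34.07 kWh

34.07


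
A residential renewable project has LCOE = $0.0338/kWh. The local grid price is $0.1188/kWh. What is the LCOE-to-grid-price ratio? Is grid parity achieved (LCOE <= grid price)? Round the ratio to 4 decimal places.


Compare LCOE to grid price:
  LCOE = $0.0338/kWh, Grid price = $0.1188/kWh
  Ratio = LCOE / grid_price = 0.0338 / 0.1188 = 0.2845
  Grid parity achieved (ratio <= 1)? yes

0.2845


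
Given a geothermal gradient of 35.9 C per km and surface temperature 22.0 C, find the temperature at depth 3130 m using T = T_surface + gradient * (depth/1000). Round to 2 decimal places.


Convert depth to km: 3130 / 1000 = 3.13 km
Temperature increase = gradient * depth_km = 35.9 * 3.13 = 112.37 C
Temperature at depth = T_surface + delta_T = 22.0 + 112.37
T = 134.37 C

134.37


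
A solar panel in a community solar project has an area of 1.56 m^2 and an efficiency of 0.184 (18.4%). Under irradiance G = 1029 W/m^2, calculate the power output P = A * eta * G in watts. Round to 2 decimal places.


Use the solar power formula P = A * eta * G.
Given: A = 1.56 m^2, eta = 0.184, G = 1029 W/m^2
P = 1.56 * 0.184 * 1029
P = 295.36 W

295.36


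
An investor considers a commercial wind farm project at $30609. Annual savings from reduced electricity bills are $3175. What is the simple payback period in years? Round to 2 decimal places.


Simple payback period = initial cost / annual savings
Payback = 30609 / 3175
Payback = 9.64 years

9.64


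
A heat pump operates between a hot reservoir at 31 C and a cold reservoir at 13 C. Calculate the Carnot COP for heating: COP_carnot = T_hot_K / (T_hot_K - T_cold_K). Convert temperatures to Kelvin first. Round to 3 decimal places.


Convert to Kelvin:
  T_hot = 31 + 273.15 = 304.15 K
  T_cold = 13 + 273.15 = 286.15 K
Apply Carnot COP formula:
  COP = T_hot_K / (T_hot_K - T_cold_K) = 304.15 / 18.0
  COP = 16.897

16.897


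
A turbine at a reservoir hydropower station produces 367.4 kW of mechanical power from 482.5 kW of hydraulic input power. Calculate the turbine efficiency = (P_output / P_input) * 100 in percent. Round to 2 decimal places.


Turbine efficiency = (output power / input power) * 100
eta = (367.4 / 482.5) * 100
eta = 76.15%

76.15


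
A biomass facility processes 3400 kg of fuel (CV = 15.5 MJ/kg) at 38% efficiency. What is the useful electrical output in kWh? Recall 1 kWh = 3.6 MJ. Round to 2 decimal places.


Total energy = mass * CV = 3400 * 15.5 = 52700.0 MJ
Useful energy = total * eta = 52700.0 * 0.38 = 20026.0 MJ
Convert to kWh: 20026.0 / 3.6
Useful energy = 5562.78 kWh

5562.78


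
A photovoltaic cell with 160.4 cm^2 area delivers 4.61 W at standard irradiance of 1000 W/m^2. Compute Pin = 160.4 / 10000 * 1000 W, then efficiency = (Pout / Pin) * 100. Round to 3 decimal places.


First compute the input power:
  Pin = area_cm2 / 10000 * G = 160.4 / 10000 * 1000 = 16.04 W
Then compute efficiency:
  Efficiency = (Pout / Pin) * 100 = (4.61 / 16.04) * 100
  Efficiency = 28.741%

28.741


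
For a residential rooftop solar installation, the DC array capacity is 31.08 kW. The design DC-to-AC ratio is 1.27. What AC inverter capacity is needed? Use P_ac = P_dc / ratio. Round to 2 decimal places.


The inverter AC capacity is determined by the DC/AC ratio.
Given: P_dc = 31.08 kW, DC/AC ratio = 1.27
P_ac = P_dc / ratio = 31.08 / 1.27
P_ac = 24.47 kW

24.47


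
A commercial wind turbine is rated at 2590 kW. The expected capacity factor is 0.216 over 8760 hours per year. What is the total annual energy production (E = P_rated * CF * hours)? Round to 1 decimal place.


Annual energy = rated_kW * capacity_factor * hours_per_year
Given: P_rated = 2590 kW, CF = 0.216, hours = 8760
E = 2590 * 0.216 * 8760
E = 4900694.4 kWh

4900694.4


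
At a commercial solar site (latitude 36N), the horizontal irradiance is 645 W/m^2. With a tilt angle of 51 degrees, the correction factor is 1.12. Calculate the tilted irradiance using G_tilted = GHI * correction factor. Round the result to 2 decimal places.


Identify the given values:
  GHI = 645 W/m^2, tilt correction factor = 1.12
Apply the formula G_tilted = GHI * factor:
  G_tilted = 645 * 1.12
  G_tilted = 722.40 W/m^2

722.40


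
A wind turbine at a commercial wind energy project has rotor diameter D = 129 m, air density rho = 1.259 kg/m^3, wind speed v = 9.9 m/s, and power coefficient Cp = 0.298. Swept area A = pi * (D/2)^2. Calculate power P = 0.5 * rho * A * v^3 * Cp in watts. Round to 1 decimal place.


Step 1 -- Compute swept area:
  A = pi * (D/2)^2 = pi * (129/2)^2 = 13069.81 m^2
Step 2 -- Apply wind power equation:
  P = 0.5 * rho * A * v^3 * Cp
  v^3 = 9.9^3 = 970.299
  P = 0.5 * 1.259 * 13069.81 * 970.299 * 0.298
  P = 2378958.6 W

2378958.6
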